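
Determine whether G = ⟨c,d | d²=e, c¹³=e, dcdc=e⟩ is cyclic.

Every cyclic group is abelian. But c·d = cd while d·c = c¹²d, so c·d ≠ d·c and G is not abelian. Hence G is not cyclic.

Answer: No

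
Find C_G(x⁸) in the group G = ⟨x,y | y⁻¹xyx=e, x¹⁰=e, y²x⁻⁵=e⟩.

⟨x⁸⟩ ⊆ C_G(x⁸) since powers of x⁸ commute with x⁸; so |C_G(x⁸)| ≥ |⟨x⁸⟩| = 5.
By orbit–stabilizer, |C_G(x⁸)| = |G| / |conj. class of x⁸| = 20 / 2 = 10.
The 10 elements commuting with x⁸ are {e, x, x², x³, x⁴, x⁵, x⁶, x⁷, x⁸, x⁹}.

Answer: {e, x, x², x³, x⁴, x⁵, x⁶, x⁷, x⁸, x⁹}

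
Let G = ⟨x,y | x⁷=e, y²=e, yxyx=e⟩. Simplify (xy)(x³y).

Compute (xy) · (x³y) by multiplying left to right and reducing via the relations at each step:
  (xy) · x³ = x⁵y
  (x⁵y) · y = x⁵

Answer: x⁵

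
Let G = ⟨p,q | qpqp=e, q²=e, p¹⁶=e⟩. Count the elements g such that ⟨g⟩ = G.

⟨g⟩ = G would require ord(g) = |G| = 32, but the maximum element order in G is 16 < 32. So G is not cyclic and no single element generates it: the count is 0.

Answer: 0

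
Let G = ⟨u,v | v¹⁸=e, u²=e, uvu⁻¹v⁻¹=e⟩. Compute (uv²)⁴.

Compute successive powers of (uv²), reducing at each step:
  (uv²)²: (uv²) · u = v²;   (v²) · v² = v⁴
  (uv²)³: (v⁴) · u = uv⁴;   (uv⁴) · v² = uv⁶
  (uv²)⁴: (uv⁶) · u = v⁶;   (v⁶) · v² = v⁸

Answer: v⁸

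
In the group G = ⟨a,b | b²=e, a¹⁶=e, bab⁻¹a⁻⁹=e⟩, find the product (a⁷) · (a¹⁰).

Compute (a⁷) · (a¹⁰) by multiplying left to right and reducing via the relations at each step:
  (a⁷) · a¹⁰ = a

Answer: a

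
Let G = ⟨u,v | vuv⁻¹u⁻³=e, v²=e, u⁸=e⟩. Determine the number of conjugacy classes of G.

The conjugacy classes (representative and size) are:
  [e] (size 1), [u³] (size 2), [u²] (size 2), [u⁴] (size 1), [u⁵] (size 2), [u⁴v] (size 4), [uv] (size 4).
Class equation: 1 + 2 + 2 + 1 + 2 + 4 + 4 = 16 = |G|. So G has 7 conjugacy classes.

Answer: 7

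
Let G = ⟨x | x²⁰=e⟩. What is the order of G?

G is generated by a single element, so G is cyclic. The relator gives x²⁰ = e and no smaller power is forced to be e, so the 20 powers {e, x, x², x³, x⁴, x⁵, x⁶, x⁷, x⁸, x⁹, x¹², x¹³, x¹¹, x¹⁰, x¹⁴, x¹⁵, x¹⁶, x¹⁷, x¹⁸, x¹⁹} are distinct. Hence |G| = 20.

Answer: 20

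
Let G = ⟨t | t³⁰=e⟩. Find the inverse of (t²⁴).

The order of (t²⁴) is 5 (smallest k with (t²⁴)ᵏ = e), so (t²⁴)⁻¹ = (t²⁴)⁴ = t⁶.
Check: (t²⁴) · (t⁶) → (t²⁴) · t⁶ = e, giving e as required.

Answer: t⁶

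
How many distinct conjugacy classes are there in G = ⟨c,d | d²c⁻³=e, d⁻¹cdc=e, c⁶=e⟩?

The conjugacy classes (representative and size) are:
  [e] (size 1), [c] (size 2), [c²] (size 2), [c³] (size 1), [cd⁻¹] (size 3), [c²d⁻¹] (size 3).
Class equation: 1 + 2 + 2 + 1 + 3 + 3 = 12 = |G|. So G has 6 conjugacy classes.

Answer: 6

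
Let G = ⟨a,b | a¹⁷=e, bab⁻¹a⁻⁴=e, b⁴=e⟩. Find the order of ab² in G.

Compute successive powers until reaching e:
  (ab²)¹ = ab², (ab²)² = e.
The smallest positive k with (ab²)ᵏ = e is 2.

Answer: 2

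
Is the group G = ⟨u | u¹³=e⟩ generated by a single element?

|G| = 13. The element u has order 13 (its powers give 13 distinct elements), so ⟨u⟩ = G and G is cyclic.

Answer: Yes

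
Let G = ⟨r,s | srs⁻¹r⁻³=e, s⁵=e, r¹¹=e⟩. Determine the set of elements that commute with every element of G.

An element z ∈ Z(G) iff z commutes with every generator.
For example e is central: e·r = r = r·e; e·s = s = s·e.
Whereas r ∉ Z(G) since r·s = rs ≠ r³s = s·r.
Checking each of the 55 elements this way gives Z(G) = {e}, of order 1.

Answer: {e}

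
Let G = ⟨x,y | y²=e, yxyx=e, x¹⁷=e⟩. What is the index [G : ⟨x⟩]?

First find ord(x) by computing successive powers:
  x¹ = x, x² = x², x³ = x³, x⁴ = x⁴, x⁵ = x⁵, x⁶ = x⁶, x⁷ = x⁷, x⁸ = x⁸, x⁹ = x⁹, x¹⁰ = x¹⁰, x¹¹ = x¹¹, x¹² = x¹², x¹³ = x¹³, x¹⁴ = x¹⁴, x¹⁵ = x¹⁵, x¹⁶ = x¹⁶, x¹⁷ = e.
So |⟨x⟩| = ord(x) = 17. With |G| = 34, by Lagrange [G : ⟨x⟩] = 34/17 = 2.

Answer: 2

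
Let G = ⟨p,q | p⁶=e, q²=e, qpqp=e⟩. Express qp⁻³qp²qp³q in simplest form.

Multiply left to right, reducing at each step:
  q · p⁻³ = p³q
  (p³q) · q = p³
  (p³) · p² = p⁵
  (p⁵) · q = p⁵q
  (p⁵q) · p³ = p²q
  (p²q) · q = p²

Answer: p²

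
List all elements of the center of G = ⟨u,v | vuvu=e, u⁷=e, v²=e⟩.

An element z ∈ Z(G) iff z commutes with every generator.
For example e is central: e·u = u = u·e; e·v = v = v·e.
Whereas u ∉ Z(G) since u·v = uv ≠ u⁶v = v·u.
Checking each of the 14 elements this way gives Z(G) = {e}, of order 1.

Answer: {e}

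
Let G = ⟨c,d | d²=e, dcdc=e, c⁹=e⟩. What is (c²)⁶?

Compute successive powers of (c²), reducing at each step:
  (c²)²: (c²) · c² = c⁴
  (c²)³: (c⁴) · c² = c⁶
  (c²)⁴: (c⁶) · c² = c⁸
  (c²)⁵: (c⁸) · c² = c
  (c²)⁶: c · c² = c³

Answer: c³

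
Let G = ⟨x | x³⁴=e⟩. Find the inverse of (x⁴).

The order of (x⁴) is 17 (smallest k with (x⁴)ᵏ = e), so (x⁴)⁻¹ = (x⁴)¹⁶ = x³⁰.
Check: (x⁴) · (x³⁰) → (x⁴) · x³⁰ = e, giving e as required.

Answer: x³⁰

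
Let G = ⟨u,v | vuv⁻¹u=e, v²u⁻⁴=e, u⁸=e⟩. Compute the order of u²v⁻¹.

Compute successive powers until reaching e:
  (u²v⁻¹)¹ = u²v⁻¹, (u²v⁻¹)² = u⁴, (u²v⁻¹)³ = u²v, (u²v⁻¹)⁴ = e.
The smallest positive k with (u²v⁻¹)ᵏ = e is 4.

Answer: 4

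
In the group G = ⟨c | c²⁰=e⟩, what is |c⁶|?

Compute successive powers until reaching e:
  (c⁶)¹ = c⁶, (c⁶)² = c¹², (c⁶)³ = c¹⁸, (c⁶)⁴ = c⁴, (c⁶)⁵ = c¹⁰, (c⁶)⁶ = c¹⁶, (c⁶)⁷ = c², (c⁶)⁸ = c⁸, (c⁶)⁹ = c¹⁴, (c⁶)¹⁰ = e.
The smallest positive k with (c⁶)ᵏ = e is 10.

Answer: 10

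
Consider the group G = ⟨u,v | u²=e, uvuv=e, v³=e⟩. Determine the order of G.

Enumerate words in the generators, reducing via the relations: the distinct elements are
  {e, u, v, uv, v², uv²}.
No further products give new elements, so |G| = 6.

Answer: 6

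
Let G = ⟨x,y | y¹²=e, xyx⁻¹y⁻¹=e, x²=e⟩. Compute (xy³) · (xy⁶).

Compute (xy³) · (xy⁶) by multiplying left to right and reducing via the relations at each step:
  (xy³) · x = y³
  (y³) · y⁶ = y⁹

Answer: y⁹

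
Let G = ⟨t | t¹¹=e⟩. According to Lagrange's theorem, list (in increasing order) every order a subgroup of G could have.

|G| = 11 = 11. By Lagrange's theorem the order of any subgroup divides 11; the divisors of 11 are 1, 11.

Answer: 1, 11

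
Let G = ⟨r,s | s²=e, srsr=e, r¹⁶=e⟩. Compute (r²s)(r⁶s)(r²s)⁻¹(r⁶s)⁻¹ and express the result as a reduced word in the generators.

[(r²s), (r⁶s)] = (r²s)·(r⁶s)·(r²s)⁻¹·(r⁶s)⁻¹.
  (r²s) · (r⁶s) = r¹²
  (r¹²) · (r²s) = r¹⁴s
  (r¹⁴s) · (r⁶s) = r⁸

Answer: r⁸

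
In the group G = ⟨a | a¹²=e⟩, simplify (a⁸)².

Compute successive powers of (a⁸), reducing at each step:
  (a⁸)²: (a⁸) · a⁸ = a⁴

Answer: a⁴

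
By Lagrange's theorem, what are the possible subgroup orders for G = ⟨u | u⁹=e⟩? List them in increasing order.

|G| = 9 = 3². By Lagrange's theorem the order of any subgroup divides 9; the divisors of 9 are 1, 3, 9.

Answer: 1, 3, 9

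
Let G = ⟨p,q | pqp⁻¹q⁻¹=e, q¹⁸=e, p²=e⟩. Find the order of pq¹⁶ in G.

Compute successive powers until reaching e:
  (pq¹⁶)¹ = pq¹⁶, (pq¹⁶)² = q¹⁴, (pq¹⁶)³ = pq¹², (pq¹⁶)⁴ = q¹⁰, (pq¹⁶)⁵ = pq⁸, (pq¹⁶)⁶ = q⁶, (pq¹⁶)⁷ = pq⁴, (pq¹⁶)⁸ = q², (pq¹⁶)⁹ = p, (pq¹⁶)¹⁰ = q¹⁶, (pq¹⁶)¹¹ = pq¹⁴, (pq¹⁶)¹² = q¹², (pq¹⁶)¹³ = pq¹⁰, (pq¹⁶)¹⁴ = q⁸, (pq¹⁶)¹⁵ = pq⁶, (pq¹⁶)¹⁶ = q⁴, (pq¹⁶)¹⁷ = pq², (pq¹⁶)¹⁸ = e.
The smallest positive k with (pq¹⁶)ᵏ = e is 18.

Answer: 18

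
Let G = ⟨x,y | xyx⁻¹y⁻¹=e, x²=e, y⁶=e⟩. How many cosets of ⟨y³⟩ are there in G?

First find ord(y³) by computing successive powers:
  (y³)¹ = y³, (y³)² = e.
So |⟨y³⟩| = ord(y³) = 2. With |G| = 12, by Lagrange [G : ⟨y³⟩] = 12/2 = 6.

Answer: 6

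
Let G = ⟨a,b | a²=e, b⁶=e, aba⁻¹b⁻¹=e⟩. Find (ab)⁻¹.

The order of (ab) is 6 (smallest k with (ab)ᵏ = e), so (ab)⁻¹ = (ab)⁵ = ab⁵.
Check: (ab) · (ab⁵) → (ab) · a = b;   b · b⁵ = e, giving e as required.

Answer: ab⁵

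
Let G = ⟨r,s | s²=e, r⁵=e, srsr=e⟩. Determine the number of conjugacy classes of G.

The conjugacy classes (representative and size) are:
  [e] (size 1), [r] (size 2), [r²] (size 2), [s] (size 5).
Class equation: 1 + 2 + 2 + 5 = 10 = |G|. So G has 4 conjugacy classes.

Answer: 4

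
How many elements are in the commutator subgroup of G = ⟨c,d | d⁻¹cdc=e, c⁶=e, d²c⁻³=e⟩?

G' = [G, G] is generated by all commutators. The generator-pair commutators are: [c, d] = c².
The subgroup they normally generate is {e, c², c⁴}, of order 3.
Check: |G/G'| = 12/3 = 4 is the order of the abelianisation.

Answer: 3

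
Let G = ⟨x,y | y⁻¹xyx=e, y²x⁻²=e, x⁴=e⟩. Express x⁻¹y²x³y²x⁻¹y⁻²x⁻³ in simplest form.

Multiply left to right, reducing at each step:
  (x³) · y² = x
  x · x³ = e
  e · y² = x²
  (x²) · x⁻¹ = x
  x · y⁻² = x³
  (x³) · x⁻³ = e

Answer: e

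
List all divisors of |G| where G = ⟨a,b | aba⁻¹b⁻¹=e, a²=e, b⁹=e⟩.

|G| = 18 = 2 · 3². By Lagrange's theorem the order of any subgroup divides 18; the divisors of 18 are 1, 2, 3, 6, 9, 18.

Answer: 1, 2, 3, 6, 9, 18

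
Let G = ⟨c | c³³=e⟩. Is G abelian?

G has a single generator, so G is cyclic and hence abelian.

Answer: Yes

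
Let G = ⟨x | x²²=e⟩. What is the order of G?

G is generated by a single element, so G is cyclic. The relator gives x²² = e and no smaller power is forced to be e, so the 22 powers {e, x, x², x³, x⁴, x⁵, x⁶, x⁷, x⁸, x⁹, x²¹, x²⁰, x¹², x¹³, x¹¹, x¹⁰, x¹⁴, x¹⁵, x¹⁶, x¹⁷, x¹⁸, x¹⁹} are distinct. Hence |G| = 22.

Answer: 22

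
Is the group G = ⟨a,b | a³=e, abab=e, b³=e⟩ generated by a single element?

Every cyclic group is abelian. But a·b = ab while b·a = a²b², so a·b ≠ b·a and G is not abelian. Hence G is not cyclic.

Answer: No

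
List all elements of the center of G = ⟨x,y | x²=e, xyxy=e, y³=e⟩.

An element z ∈ Z(G) iff z commutes with every generator.
For example e is central: e·x = x = x·e; e·y = y = y·e.
Whereas x ∉ Z(G) since x·y = xy ≠ xy² = y·x.
Checking each of the 6 elements this way gives Z(G) = {e}, of order 1.

Answer: {e}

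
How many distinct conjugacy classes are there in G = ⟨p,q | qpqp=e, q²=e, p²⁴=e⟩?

The conjugacy classes (representative and size) are:
  [e] (size 1), [p²³] (size 2), [p²] (size 2), [p³] (size 2), [p²⁰] (size 2), [p¹⁹] (size 2), [p⁶] (size 2), [p⁷] (size 2), [p⁸] (size 2), [p⁹] (size 2), [p¹⁴] (size 2), [p¹¹] (size 2), [p¹²] (size 1), [p⁴q] (size 12), [p⁵q] (size 12).
Class equation: 1 + 2 + 2 + 2 + 2 + 2 + 2 + 2 + 2 + 2 + 2 + 2 + 1 + 12 + 12 = 48 = |G|. So G has 15 conjugacy classes.

Answer: 15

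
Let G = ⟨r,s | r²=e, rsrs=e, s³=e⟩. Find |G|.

Enumerate words in the generators, reducing via the relations: the distinct elements are
  {e, r, s, rs, s², rs²}.
No further products give new elements, so |G| = 6.

Answer: 6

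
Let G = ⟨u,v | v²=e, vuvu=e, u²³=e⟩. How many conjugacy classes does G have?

The conjugacy classes (representative and size) are:
  [e] (size 1), [u] (size 2), [u²¹] (size 2), [u²⁰] (size 2), [u⁴] (size 2), [u¹⁸] (size 2), [u⁶] (size 2), [u¹⁶] (size 2), [u⁸] (size 2), [u⁹] (size 2), [u¹⁰] (size 2), [u¹²] (size 2), [u¹⁸v] (size 23).
Class equation: 1 + 2 + 2 + 2 + 2 + 2 + 2 + 2 + 2 + 2 + 2 + 2 + 23 = 46 = |G|. So G has 13 conjugacy classes.

Answer: 13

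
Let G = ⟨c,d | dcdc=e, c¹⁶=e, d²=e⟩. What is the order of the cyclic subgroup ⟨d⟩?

|⟨d⟩| equals the order of d. Compute successive powers until reaching e:
  d¹ = d, d² = e.
The smallest positive k with dᵏ = e is 2, so |⟨d⟩| = 2.

Answer: 2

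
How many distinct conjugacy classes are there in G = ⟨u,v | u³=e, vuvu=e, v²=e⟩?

The conjugacy classes (representative and size) are:
  [e] (size 1), [u] (size 2), [uv] (size 3).
Class equation: 1 + 2 + 3 = 6 = |G|. So G has 3 conjugacy classes.

Answer: 3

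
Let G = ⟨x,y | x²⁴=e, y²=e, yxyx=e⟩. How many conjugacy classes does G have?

The conjugacy classes (representative and size) are:
  [e] (size 1), [x²³] (size 2), [x²] (size 2), [x³] (size 2), [x²⁰] (size 2), [x¹⁹] (size 2), [x⁶] (size 2), [x⁷] (size 2), [x⁸] (size 2), [x⁹] (size 2), [x¹⁴] (size 2), [x¹¹] (size 2), [x¹²] (size 1), [x⁴y] (size 12), [x⁵y] (size 12).
Class equation: 1 + 2 + 2 + 2 + 2 + 2 + 2 + 2 + 2 + 2 + 2 + 2 + 1 + 12 + 12 = 48 = |G|. So G has 15 conjugacy classes.

Answer: 15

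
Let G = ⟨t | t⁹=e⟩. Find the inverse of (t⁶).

The order of (t⁶) is 3 (smallest k with (t⁶)ᵏ = e), so (t⁶)⁻¹ = (t⁶)² = t³.
Check: (t⁶) · (t³) → (t⁶) · t³ = e, giving e as required.

Answer: t³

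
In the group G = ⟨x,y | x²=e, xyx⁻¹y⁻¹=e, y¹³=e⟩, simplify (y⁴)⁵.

Compute successive powers of (y⁴), reducing at each step:
  (y⁴)²: (y⁴) · y⁴ = y⁸
  (y⁴)³: (y⁸) · y⁴ = y¹²
  (y⁴)⁴: (y¹²) · y⁴ = y³
  (y⁴)⁵: (y³) · y⁴ = y⁷

Answer: y⁷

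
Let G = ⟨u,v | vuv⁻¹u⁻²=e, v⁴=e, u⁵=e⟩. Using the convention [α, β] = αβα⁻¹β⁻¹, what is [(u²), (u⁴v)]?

[(u²), (u⁴v)] = (u²)·(u⁴v)·(u²)⁻¹·(u⁴v)⁻¹.
  (u²) · (u⁴v) = uv
  (uv) · (u³) = u²v
  (u²v) · (u³v³) = u³

Answer: u³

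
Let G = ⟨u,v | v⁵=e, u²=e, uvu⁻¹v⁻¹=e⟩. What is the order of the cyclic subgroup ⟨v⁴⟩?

|⟨v⁴⟩| equals the order of v⁴. Compute successive powers until reaching e:
  (v⁴)¹ = v⁴, (v⁴)² = v³, (v⁴)³ = v², (v⁴)⁴ = v, (v⁴)⁵ = e.
The smallest positive k with (v⁴)ᵏ = e is 5, so |⟨v⁴⟩| = 5.

Answer: 5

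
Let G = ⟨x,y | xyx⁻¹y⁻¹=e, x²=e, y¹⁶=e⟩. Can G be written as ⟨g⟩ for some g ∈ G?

|G| = 32, but the maximum element order in G is 16 < 32. No single element generates all of G, so G is not cyclic.

Answer: No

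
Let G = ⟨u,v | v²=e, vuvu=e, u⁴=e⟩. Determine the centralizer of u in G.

⟨u⟩ ⊆ C_G(u) since powers of u commute with u; so |C_G(u)| ≥ |⟨u⟩| = 4.
By orbit–stabilizer, |C_G(u)| = |G| / |conj. class of u| = 8 / 2 = 4.
The 4 elements commuting with u are {e, u, u², u³}.

Answer: {e, u, u², u³}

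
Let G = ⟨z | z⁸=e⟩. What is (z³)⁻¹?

The order of (z³) is 8 (smallest k with (z³)ᵏ = e), so (z³)⁻¹ = (z³)⁷ = z⁵.
Check: (z³) · (z⁵) → (z³) · z⁵ = e, giving e as required.

Answer: z⁵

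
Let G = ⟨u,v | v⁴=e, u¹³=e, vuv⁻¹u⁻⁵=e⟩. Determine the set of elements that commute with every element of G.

An element z ∈ Z(G) iff z commutes with every generator.
For example e is central: e·u = u = u·e; e·v = v = v·e.
Whereas u ∉ Z(G) since u·v = uv ≠ u⁵v = v·u.
Checking each of the 52 elements this way gives Z(G) = {e}, of order 1.

Answer: {e}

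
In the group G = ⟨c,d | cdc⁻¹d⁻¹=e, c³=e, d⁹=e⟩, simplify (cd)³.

Compute successive powers of (cd), reducing at each step:
  (cd)²: (cd) · c = c²d;   (c²d) · d = c²d²
  (cd)³: (c²d²) · c = d²;   (d²) · d = d³

Answer: d³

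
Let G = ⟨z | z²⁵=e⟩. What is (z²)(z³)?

Compute (z²) · (z³) by multiplying left to right and reducing via the relations at each step:
  (z²) · z³ = z⁵

Answer: z⁵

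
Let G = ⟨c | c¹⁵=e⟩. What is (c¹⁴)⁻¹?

The order of (c¹⁴) is 15 (smallest k with (c¹⁴)ᵏ = e), so (c¹⁴)⁻¹ = (c¹⁴)¹⁴ = c.
Check: (c¹⁴) · c → (c¹⁴) · c = e, giving e as required.

Answer: c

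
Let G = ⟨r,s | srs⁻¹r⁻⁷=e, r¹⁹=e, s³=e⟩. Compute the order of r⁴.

Compute successive powers until reaching e:
  (r⁴)¹ = r⁴, (r⁴)² = r⁸, (r⁴)³ = r¹², (r⁴)⁴ = r¹⁶, (r⁴)⁵ = r, (r⁴)⁶ = r⁵, (r⁴)⁷ = r⁹, (r⁴)⁸ = r¹³, (r⁴)⁹ = r¹⁷, (r⁴)¹⁰ = r², (r⁴)¹¹ = r⁶, (r⁴)¹² = r¹⁰, (r⁴)¹³ = r¹⁴, (r⁴)¹⁴ = r¹⁸, (r⁴)¹⁵ = r³, (r⁴)¹⁶ = r⁷, (r⁴)¹⁷ = r¹¹, (r⁴)¹⁸ = r¹⁵, (r⁴)¹⁹ = e.
The smallest positive k with (r⁴)ᵏ = e is 19.

Answer: 19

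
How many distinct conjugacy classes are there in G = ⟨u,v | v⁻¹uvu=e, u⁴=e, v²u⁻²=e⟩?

The conjugacy classes (representative and size) are:
  [e] (size 1), [u³] (size 2), [u²] (size 1), [v⁻¹] (size 2), [uv⁻¹] (size 2).
Class equation: 1 + 2 + 1 + 2 + 2 = 8 = |G|. So G has 5 conjugacy classes.

Answer: 5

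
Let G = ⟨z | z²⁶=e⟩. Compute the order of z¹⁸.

Compute successive powers until reaching e:
  (z¹⁸)¹ = z¹⁸, (z¹⁸)² = z¹⁰, (z¹⁸)³ = z², (z¹⁸)⁴ = z²⁰, (z¹⁸)⁵ = z¹², (z¹⁸)⁶ = z⁴, (z¹⁸)⁷ = z²², (z¹⁸)⁸ = z¹⁴, (z¹⁸)⁹ = z⁶, (z¹⁸)¹⁰ = z²⁴, (z¹⁸)¹¹ = z¹⁶, (z¹⁸)¹² = z⁸, (z¹⁸)¹³ = e.
The smallest positive k with (z¹⁸)ᵏ = e is 13.

Answer: 13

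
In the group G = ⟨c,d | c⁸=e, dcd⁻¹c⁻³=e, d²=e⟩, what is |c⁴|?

Compute successive powers until reaching e:
  (c⁴)¹ = c⁴, (c⁴)² = e.
The smallest positive k with (c⁴)ᵏ = e is 2.

Answer: 2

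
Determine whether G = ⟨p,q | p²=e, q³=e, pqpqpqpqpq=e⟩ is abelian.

p·q = pq but q·p = qp, so p·q ≠ q·p and G is not abelian.

Answer: No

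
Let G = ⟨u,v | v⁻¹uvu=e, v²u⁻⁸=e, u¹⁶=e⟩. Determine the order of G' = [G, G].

G' = [G, G] is generated by all commutators. The generator-pair commutators are: [u, v] = u².
The subgroup they normally generate is {e, u², u⁴, u⁶, u⁸, u¹⁰, u¹², u¹⁴}, of order 8.
Check: |G/G'| = 32/8 = 4 is the order of the abelianisation.

Answer: 8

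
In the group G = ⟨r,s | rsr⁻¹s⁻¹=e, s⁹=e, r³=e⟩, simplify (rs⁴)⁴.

Compute successive powers of (rs⁴), reducing at each step:
  (rs⁴)²: (rs⁴) · r = r²s⁴;   (r²s⁴) · s⁴ = r²s⁸
  (rs⁴)³: (r²s⁸) · r = s⁸;   (s⁸) · s⁴ = s³
  (rs⁴)⁴: (s³) · r = rs³;   (rs³) · s⁴ = rs⁷

Answer: rs⁷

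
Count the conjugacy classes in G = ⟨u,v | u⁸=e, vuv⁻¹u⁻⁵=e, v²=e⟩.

The conjugacy classes (representative and size) are:
  [e] (size 1), [u⁵] (size 2), [u²] (size 1), [u⁷] (size 2), [u⁴] (size 1), [u⁶] (size 1), [v] (size 2), [u⁵v] (size 2), [u²v] (size 2), [u³v] (size 2).
Class equation: 1 + 2 + 1 + 2 + 1 + 1 + 2 + 2 + 2 + 2 = 16 = |G|. So G has 10 conjugacy classes.

Answer: 10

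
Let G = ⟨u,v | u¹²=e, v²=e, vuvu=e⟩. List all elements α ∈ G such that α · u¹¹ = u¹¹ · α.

⟨u¹¹⟩ ⊆ C_G(u¹¹) since powers of u¹¹ commute with u¹¹; so |C_G(u¹¹)| ≥ |⟨u¹¹⟩| = 12.
By orbit–stabilizer, |C_G(u¹¹)| = |G| / |conj. class of u¹¹| = 24 / 2 = 12.
The 12 elements commuting with u¹¹ are {e, u, u², u³, u⁴, u⁵, u⁶, u⁷, u⁸, u⁹, u¹⁰, u¹¹}.

Answer: {e, u, u², u³, u⁴, u⁵, u⁶, u⁷, u⁸, u⁹, u¹⁰, u¹¹}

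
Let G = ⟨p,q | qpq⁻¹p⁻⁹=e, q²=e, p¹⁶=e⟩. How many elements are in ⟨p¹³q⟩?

|⟨p¹³q⟩| equals the order of p¹³q. Compute successive powers until reaching e:
  (p¹³q)¹ = p¹³q, (p¹³q)² = p², (p¹³q)³ = p¹⁵q, (p¹³q)⁴ = p⁴, (p¹³q)⁵ = pq, (p¹³q)⁶ = p⁶, (p¹³q)⁷ = p³q, (p¹³q)⁸ = p⁸, (p¹³q)⁹ = p⁵q, (p¹³q)¹⁰ = p¹⁰, (p¹³q)¹¹ = p⁷q, (p¹³q)¹² = p¹², (p¹³q)¹³ = p⁹q, (p¹³q)¹⁴ = p¹⁴, (p¹³q)¹⁵ = p¹¹q, (p¹³q)¹⁶ = e.
The smallest positive k with (p¹³q)ᵏ = e is 16, so |⟨p¹³q⟩| = 16.

Answer: 16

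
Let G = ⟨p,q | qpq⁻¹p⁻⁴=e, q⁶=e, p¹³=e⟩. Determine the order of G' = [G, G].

G' = [G, G] is generated by all commutators. The generator-pair commutators are: [p, q] = p¹⁰.
The subgroup they normally generate is {e, p, p², p³, p⁴, p⁵, p⁶, p⁷, p⁸, p⁹, p¹⁰, p¹¹, p¹²}, of order 13.
Check: |G/G'| = 78/13 = 6 is the order of the abelianisation.

Answer: 13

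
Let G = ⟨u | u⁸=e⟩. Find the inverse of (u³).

The order of (u³) is 8 (smallest k with (u³)ᵏ = e), so (u³)⁻¹ = (u³)⁷ = u⁵.
Check: (u³) · (u⁵) → (u³) · u⁵ = e, giving e as required.

Answer: u⁵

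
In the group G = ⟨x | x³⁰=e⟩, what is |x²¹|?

Compute successive powers until reaching e:
  (x²¹)¹ = x²¹, (x²¹)² = x¹², (x²¹)³ = x³, (x²¹)⁴ = x²⁴, (x²¹)⁵ = x¹⁵, (x²¹)⁶ = x⁶, (x²¹)⁷ = x²⁷, (x²¹)⁸ = x¹⁸, (x²¹)⁹ = x⁹, (x²¹)¹⁰ = e.
The smallest positive k with (x²¹)ᵏ = e is 10.

Answer: 10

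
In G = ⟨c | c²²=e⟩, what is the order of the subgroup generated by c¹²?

|⟨c¹²⟩| equals the order of c¹². Compute successive powers until reaching e:
  (c¹²)¹ = c¹², (c¹²)² = c², (c¹²)³ = c¹⁴, (c¹²)⁴ = c⁴, (c¹²)⁵ = c¹⁶, (c¹²)⁶ = c⁶, (c¹²)⁷ = c¹⁸, (c¹²)⁸ = c⁸, (c¹²)⁹ = c²⁰, (c¹²)¹⁰ = c¹⁰, (c¹²)¹¹ = e.
The smallest positive k with (c¹²)ᵏ = e is 11, so |⟨c¹²⟩| = 11.

Answer: 11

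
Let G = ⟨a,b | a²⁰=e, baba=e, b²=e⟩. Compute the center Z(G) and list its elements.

An element z ∈ Z(G) iff z commutes with every generator.
For example a¹⁰ is central: (a¹⁰)·a = a¹¹ = a·(a¹⁰); (a¹⁰)·b = a¹⁰b = b·(a¹⁰).
Whereas a ∉ Z(G) since a·b = ab ≠ a¹⁹b = b·a.
Checking each of the 40 elements this way gives Z(G) = {e, a¹⁰}, of order 2.

Answer: {e, a¹⁰}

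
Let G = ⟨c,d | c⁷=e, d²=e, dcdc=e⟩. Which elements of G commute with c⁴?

⟨c⁴⟩ ⊆ C_G(c⁴) since powers of c⁴ commute with c⁴; so |C_G(c⁴)| ≥ |⟨c⁴⟩| = 7.
By orbit–stabilizer, |C_G(c⁴)| = |G| / |conj. class of c⁴| = 14 / 2 = 7.
The 7 elements commuting with c⁴ are {e, c, c², c³, c⁴, c⁵, c⁶}.

Answer: {e, c, c², c³, c⁴, c⁵, c⁶}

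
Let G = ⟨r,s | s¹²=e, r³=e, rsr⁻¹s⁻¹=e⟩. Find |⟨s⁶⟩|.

|⟨s⁶⟩| equals the order of s⁶. Compute successive powers until reaching e:
  (s⁶)¹ = s⁶, (s⁶)² = e.
The smallest positive k with (s⁶)ᵏ = e is 2, so |⟨s⁶⟩| = 2.

Answer: 2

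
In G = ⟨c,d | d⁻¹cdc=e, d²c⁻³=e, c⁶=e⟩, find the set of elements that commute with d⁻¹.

⟨d⁻¹⟩ ⊆ C_G(d⁻¹) since powers of d⁻¹ commute with d⁻¹; so |C_G(d⁻¹)| ≥ |⟨d⁻¹⟩| = 4.
By orbit–stabilizer, |C_G(d⁻¹)| = |G| / |conj. class of d⁻¹| = 12 / 3 = 4.
The 4 elements commuting with d⁻¹ are {e, c³, d, d⁻¹}.

Answer: {e, c³, d, d⁻¹}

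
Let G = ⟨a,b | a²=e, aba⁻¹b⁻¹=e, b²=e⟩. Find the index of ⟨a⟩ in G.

First find ord(a) by computing successive powers:
  a¹ = a, a² = e.
So |⟨a⟩| = ord(a) = 2. With |G| = 4, by Lagrange [G : ⟨a⟩] = 4/2 = 2.

Answer: 2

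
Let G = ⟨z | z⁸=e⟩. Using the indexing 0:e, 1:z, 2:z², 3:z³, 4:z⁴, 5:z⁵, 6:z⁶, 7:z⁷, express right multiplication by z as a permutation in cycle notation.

(0 1 2 3 4 5 6 7)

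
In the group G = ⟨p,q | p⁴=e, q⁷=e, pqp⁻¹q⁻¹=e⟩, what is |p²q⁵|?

Compute successive powers until reaching e:
  (p²q⁵)¹ = p²q⁵, (p²q⁵)² = q³, (p²q⁵)³ = p²q, (p²q⁵)⁴ = q⁶, (p²q⁵)⁵ = p²q⁴, (p²q⁵)⁶ = q², (p²q⁵)⁷ = p², (p²q⁵)⁸ = q⁵, (p²q⁵)⁹ = p²q³, (p²q⁵)¹⁰ = q, (p²q⁵)¹¹ = p²q⁶, (p²q⁵)¹² = q⁴, (p²q⁵)¹³ = p²q², (p²q⁵)¹⁴ = e.
The smallest positive k with (p²q⁵)ᵏ = e is 14.

Answer: 14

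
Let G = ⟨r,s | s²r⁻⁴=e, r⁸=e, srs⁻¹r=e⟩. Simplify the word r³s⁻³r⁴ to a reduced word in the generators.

Multiply left to right, reducing at each step:
  (r³) · s⁻³ = r³s
  (r³s) · r⁴ = r³s⁻¹

Answer: r³s⁻¹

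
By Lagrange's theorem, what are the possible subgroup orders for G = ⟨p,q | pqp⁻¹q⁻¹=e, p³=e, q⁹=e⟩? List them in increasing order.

|G| = 27 = 3³. By Lagrange's theorem the order of any subgroup divides 27; the divisors of 27 are 1, 3, 9, 27.

Answer: 1, 3, 9, 27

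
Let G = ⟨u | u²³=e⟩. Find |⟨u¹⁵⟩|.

|⟨u¹⁵⟩| equals the order of u¹⁵. Compute successive powers until reaching e:
  (u¹⁵)¹ = u¹⁵, (u¹⁵)² = u⁷, (u¹⁵)³ = u²², (u¹⁵)⁴ = u¹⁴, (u¹⁵)⁵ = u⁶, (u¹⁵)⁶ = u²¹, (u¹⁵)⁷ = u¹³, (u¹⁵)⁸ = u⁵, (u¹⁵)⁹ = u²⁰, (u¹⁵)¹⁰ = u¹², (u¹⁵)¹¹ = u⁴, (u¹⁵)¹² = u¹⁹, (u¹⁵)¹³ = u¹¹, (u¹⁵)¹⁴ = u³, (u¹⁵)¹⁵ = u¹⁸, (u¹⁵)¹⁶ = u¹⁰, (u¹⁵)¹⁷ = u², (u¹⁵)¹⁸ = u¹⁷, (u¹⁵)¹⁹ = u⁹, (u¹⁵)²⁰ = u, (u¹⁵)²¹ = u¹⁶, (u¹⁵)²² = u⁸, (u¹⁵)²³ = e.
The smallest positive k with (u¹⁵)ᵏ = e is 23, so |⟨u¹⁵⟩| = 23.

Answer: 23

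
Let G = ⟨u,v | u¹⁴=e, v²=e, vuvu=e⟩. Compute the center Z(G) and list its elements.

An element z ∈ Z(G) iff z commutes with every generator.
For example u⁷ is central: (u⁷)·u = u⁸ = u·(u⁷); (u⁷)·v = u⁷v = v·(u⁷).
Whereas u ∉ Z(G) since u·v = uv ≠ u¹³v = v·u.
Checking each of the 28 elements this way gives Z(G) = {e, u⁷}, of order 2.

Answer: {e, u⁷}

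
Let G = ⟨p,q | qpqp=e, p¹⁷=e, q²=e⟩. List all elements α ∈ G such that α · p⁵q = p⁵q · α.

⟨p⁵q⟩ ⊆ C_G(p⁵q) since powers of p⁵q commute with p⁵q; so |C_G(p⁵q)| ≥ |⟨p⁵q⟩| = 2.
By orbit–stabilizer, |C_G(p⁵q)| = |G| / |conj. class of p⁵q| = 34 / 17 = 2.
The 2 elements commuting with p⁵q are {e, p⁵q}.

Answer: {e, p⁵q}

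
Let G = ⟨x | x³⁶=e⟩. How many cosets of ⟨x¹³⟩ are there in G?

First find ord(x¹³) by computing successive powers:
  (x¹³)¹ = x¹³, (x¹³)² = x²⁶, (x¹³)³ = x³, (x¹³)⁴ = x¹⁶, (x¹³)⁵ = x²⁹, (x¹³)⁶ = x⁶, (x¹³)⁷ = x¹⁹, (x¹³)⁸ = x³², (x¹³)⁹ = x⁹, (x¹³)¹⁰ = x²², (x¹³)¹¹ = x³⁵, (x¹³)¹² = x¹², (x¹³)¹³ = x²⁵, (x¹³)¹⁴ = x², (x¹³)¹⁵ = x¹⁵, (x¹³)¹⁶ = x²⁸, (x¹³)¹⁷ = x⁵, (x¹³)¹⁸ = x¹⁸, (x¹³)¹⁹ = x³¹, (x¹³)²⁰ = x⁸, (x¹³)²¹ = x²¹, (x¹³)²² = x³⁴, (x¹³)²³ = x¹¹, (x¹³)²⁴ = x²⁴, (x¹³)²⁵ = x, (x¹³)²⁶ = x¹⁴, (x¹³)²⁷ = x²⁷, (x¹³)²⁸ = x⁴, (x¹³)²⁹ = x¹⁷, (x¹³)³⁰ = x³⁰, (x¹³)³¹ = x⁷, (x¹³)³² = x²⁰, (x¹³)³³ = x³³, (x¹³)³⁴ = x¹⁰, (x¹³)³⁵ = x²³, (x¹³)³⁶ = e.
So |⟨x¹³⟩| = ord(x¹³) = 36. With |G| = 36, by Lagrange [G : ⟨x¹³⟩] = 36/36 = 1.

Answer: 1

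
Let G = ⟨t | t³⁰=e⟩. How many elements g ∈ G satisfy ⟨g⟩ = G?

G is cyclic of order 30. An element generates G iff its order is 30, and a cyclic group of order 30 has exactly φ(30) = 8 such elements.

Answer: 8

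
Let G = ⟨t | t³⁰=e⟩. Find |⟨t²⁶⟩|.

|⟨t²⁶⟩| equals the order of t²⁶. Compute successive powers until reaching e:
  (t²⁶)¹ = t²⁶, (t²⁶)² = t²², (t²⁶)³ = t¹⁸, (t²⁶)⁴ = t¹⁴, (t²⁶)⁵ = t¹⁰, (t²⁶)⁶ = t⁶, (t²⁶)⁷ = t², (t²⁶)⁸ = t²⁸, (t²⁶)⁹ = t²⁴, (t²⁶)¹⁰ = t²⁰, (t²⁶)¹¹ = t¹⁶, (t²⁶)¹² = t¹², (t²⁶)¹³ = t⁸, (t²⁶)¹⁴ = t⁴, (t²⁶)¹⁵ = e.
The smallest positive k with (t²⁶)ᵏ = e is 15, so |⟨t²⁶⟩| = 15.

Answer: 15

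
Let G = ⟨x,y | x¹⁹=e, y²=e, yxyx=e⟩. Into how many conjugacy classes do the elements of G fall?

The conjugacy classes (representative and size) are:
  [e] (size 1), [x¹⁸] (size 2), [x²] (size 2), [x¹⁶] (size 2), [x⁴] (size 2), [x¹⁴] (size 2), [x¹³] (size 2), [x¹²] (size 2), [x⁸] (size 2), [x⁹] (size 2), [y] (size 19).
Class equation: 1 + 2 + 2 + 2 + 2 + 2 + 2 + 2 + 2 + 2 + 19 = 38 = |G|. So G has 11 conjugacy classes.

Answer: 11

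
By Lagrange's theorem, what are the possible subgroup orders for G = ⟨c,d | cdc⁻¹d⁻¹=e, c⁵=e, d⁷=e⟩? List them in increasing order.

|G| = 35 = 5 · 7. By Lagrange's theorem the order of any subgroup divides 35; the divisors of 35 are 1, 5, 7, 35.

Answer: 1, 5, 7, 35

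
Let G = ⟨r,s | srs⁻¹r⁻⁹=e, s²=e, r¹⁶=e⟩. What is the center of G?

An element z ∈ Z(G) iff z commutes with every generator.
For example r² is central: (r²)·r = r³ = r·(r²); (r²)·s = r²s = s·(r²).
Whereas r ∉ Z(G) since r·s = rs ≠ r⁹s = s·r.
Checking each of the 32 elements this way gives Z(G) = {e, r², r⁴, r⁶, r⁸, r¹⁰, r¹², r¹⁴}, of order 8.

Answer: {e, r², r⁴, r⁶, r⁸, r¹⁰, r¹², r¹⁴}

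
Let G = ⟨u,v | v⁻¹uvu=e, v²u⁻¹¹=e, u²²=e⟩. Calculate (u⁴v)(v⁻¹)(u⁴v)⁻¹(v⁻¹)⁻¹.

[(u⁴v), (v⁻¹)] = (u⁴v)·(v⁻¹)·(u⁴v)⁻¹·(v⁻¹)⁻¹.
  (u⁴v) · (v⁻¹) = u⁴
  (u⁴) · (u⁴v⁻¹) = u⁸v⁻¹
  (u⁸v⁻¹) · v = u⁸

Answer: u⁸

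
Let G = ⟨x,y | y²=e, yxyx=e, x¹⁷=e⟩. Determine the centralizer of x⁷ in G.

⟨x⁷⟩ ⊆ C_G(x⁷) since powers of x⁷ commute with x⁷; so |C_G(x⁷)| ≥ |⟨x⁷⟩| = 17.
By orbit–stabilizer, |C_G(x⁷)| = |G| / |conj. class of x⁷| = 34 / 2 = 17.
The 17 elements commuting with x⁷ are {e, x, x², x³, x⁴, x⁵, x⁶, x⁷, x⁸, x⁹, x¹⁰, x¹¹, x¹², x¹³, x¹⁴, x¹⁵, x¹⁶}.

Answer: {e, x, x², x³, x⁴, x⁵, x⁶, x⁷, x⁸, x⁹, x¹⁰, x¹¹, x¹², x¹³, x¹⁴, x¹⁵, x¹⁶}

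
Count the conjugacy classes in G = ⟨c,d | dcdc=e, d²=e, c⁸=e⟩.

The conjugacy classes (representative and size) are:
  [e] (size 1), [c] (size 2), [c⁶] (size 2), [c³] (size 2), [c⁴] (size 1), [d] (size 4), [c⁵d] (size 4).
Class equation: 1 + 2 + 2 + 2 + 1 + 4 + 4 = 16 = |G|. So G has 7 conjugacy classes.

Answer: 7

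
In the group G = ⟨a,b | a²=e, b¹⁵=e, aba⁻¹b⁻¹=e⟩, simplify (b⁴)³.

Compute successive powers of (b⁴), reducing at each step:
  (b⁴)²: (b⁴) · b⁴ = b⁸
  (b⁴)³: (b⁸) · b⁴ = b¹²

Answer: b¹²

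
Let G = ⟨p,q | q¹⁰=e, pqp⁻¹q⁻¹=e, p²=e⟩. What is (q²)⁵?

Compute successive powers of (q²), reducing at each step:
  (q²)²: (q²) · q² = q⁴
  (q²)³: (q⁴) · q² = q⁶
  (q²)⁴: (q⁶) · q² = q⁸
  (q²)⁵: (q⁸) · q² = e

Answer: e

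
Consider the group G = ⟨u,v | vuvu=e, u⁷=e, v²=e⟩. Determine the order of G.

Enumerate words in the generators, reducing via the relations: the distinct elements are
  {e, u, v, uv, u², u³, u⁴, u⁵, u⁶, u²v, u³v, u⁴v, u⁵v, u⁶v}.
No further products give new elements, so |G| = 14.

Answer: 14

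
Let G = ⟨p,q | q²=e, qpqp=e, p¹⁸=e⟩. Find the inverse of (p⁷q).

The order of (p⁷q) is 2 (smallest k with (p⁷q)ᵏ = e), so (p⁷q)⁻¹ = (p⁷q)¹ = p⁷q.
Check: (p⁷q) · (p⁷q) → (p⁷q) · p⁷ = q;   q · q = e, giving e as required.

Answer: p⁷q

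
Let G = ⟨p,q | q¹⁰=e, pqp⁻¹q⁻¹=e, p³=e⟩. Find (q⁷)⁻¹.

The order of (q⁷) is 10 (smallest k with (q⁷)ᵏ = e), so (q⁷)⁻¹ = (q⁷)⁹ = q³.
Check: (q⁷) · (q³) → (q⁷) · q³ = e, giving e as required.

Answer: q³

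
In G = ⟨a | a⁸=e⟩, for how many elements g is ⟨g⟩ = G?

G is cyclic of order 8. An element generates G iff its order is 8, and a cyclic group of order 8 has exactly φ(8) = 4 such elements.

Answer: 4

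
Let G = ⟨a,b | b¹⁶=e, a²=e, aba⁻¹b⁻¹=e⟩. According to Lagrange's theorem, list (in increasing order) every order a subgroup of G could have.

|G| = 32 = 2⁵. By Lagrange's theorem the order of any subgroup divides 32; the divisors of 32 are 1, 2, 4, 8, 16, 32.

Answer: 1, 2, 4, 8, 16, 32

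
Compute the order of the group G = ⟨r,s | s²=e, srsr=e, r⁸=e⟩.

Enumerate words in the generators, reducing via the relations: the distinct elements are
  {e, r, s, rs, r², r³, r⁴, r⁵, r⁶, r⁷, r²s, r³s, r⁴s, r⁵s, r⁶s, r⁷s}.
No further products give new elements, so |G| = 16.

Answer: 16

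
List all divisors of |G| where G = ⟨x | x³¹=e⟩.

|G| = 31 = 31. By Lagrange's theorem the order of any subgroup divides 31; the divisors of 31 are 1, 31.

Answer: 1, 31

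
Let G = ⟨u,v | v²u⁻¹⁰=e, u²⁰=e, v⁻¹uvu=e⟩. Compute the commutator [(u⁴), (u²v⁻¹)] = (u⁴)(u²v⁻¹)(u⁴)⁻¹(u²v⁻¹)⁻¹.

[(u⁴), (u²v⁻¹)] = (u⁴)·(u²v⁻¹)·(u⁴)⁻¹·(u²v⁻¹)⁻¹.
  (u⁴) · (u²v⁻¹) = u⁶v⁻¹
  (u⁶v⁻¹) · (u¹⁶) = v
  v · (u²v) = u⁸

Answer: u⁸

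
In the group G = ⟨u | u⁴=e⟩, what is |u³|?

Compute successive powers until reaching e:
  (u³)¹ = u³, (u³)² = u², (u³)³ = u, (u³)⁴ = e.
The smallest positive k with (u³)ᵏ = e is 4.

Answer: 4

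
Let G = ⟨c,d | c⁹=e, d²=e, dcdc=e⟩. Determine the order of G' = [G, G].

G' = [G, G] is generated by all commutators. The generator-pair commutators are: [c, d] = c².
The subgroup they normally generate is {e, c, c², c³, c⁴, c⁵, c⁶, c⁷, c⁸}, of order 9.
Check: |G/G'| = 18/9 = 2 is the order of the abelianisation.

Answer: 9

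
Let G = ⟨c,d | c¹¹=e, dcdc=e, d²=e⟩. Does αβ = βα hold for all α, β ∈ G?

c·d = cd but d·c = c¹⁰d, so c·d ≠ d·c and G is not abelian.

Answer: No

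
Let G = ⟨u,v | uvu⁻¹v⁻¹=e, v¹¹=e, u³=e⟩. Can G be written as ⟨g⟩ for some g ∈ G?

|G| = 33. The element uv has order 33 (its powers give 33 distinct elements), so ⟨uv⟩ = G and G is cyclic.

Answer: Yes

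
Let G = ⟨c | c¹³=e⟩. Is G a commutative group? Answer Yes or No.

G has a single generator, so G is cyclic and hence abelian.

Answer: Yes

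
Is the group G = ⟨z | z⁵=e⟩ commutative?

G has a single generator, so G is cyclic and hence abelian.

Answer: Yes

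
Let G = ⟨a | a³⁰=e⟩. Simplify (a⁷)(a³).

Compute (a⁷) · (a³) by multiplying left to right and reducing via the relations at each step:
  (a⁷) · a³ = a¹⁰

Answer: a¹⁰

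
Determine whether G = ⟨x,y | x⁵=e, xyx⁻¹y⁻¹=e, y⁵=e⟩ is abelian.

Each pair of generators commutes: x·y = xy = y·x. Since the generators pairwise commute, every element of G commutes with every other, so G is abelian.

Answer: Yes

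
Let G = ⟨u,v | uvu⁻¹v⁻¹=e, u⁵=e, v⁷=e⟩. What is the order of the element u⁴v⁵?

Compute successive powers until reaching e:
  (u⁴v⁵)¹ = u⁴v⁵, (u⁴v⁵)² = u³v³, (u⁴v⁵)³ = u²v, (u⁴v⁵)⁴ = uv⁶, (u⁴v⁵)⁵ = v⁴, (u⁴v⁵)⁶ = u⁴v², (u⁴v⁵)⁷ = u³, (u⁴v⁵)⁸ = u²v⁵, (u⁴v⁵)⁹ = uv³, (u⁴v⁵)¹⁰ = v, (u⁴v⁵)¹¹ = u⁴v⁶, (u⁴v⁵)¹² = u³v⁴, (u⁴v⁵)¹³ = u²v², (u⁴v⁵)¹⁴ = u, (u⁴v⁵)¹⁵ = v⁵, (u⁴v⁵)¹⁶ = u⁴v³, (u⁴v⁵)¹⁷ = u³v, (u⁴v⁵)¹⁸ = u²v⁶, (u⁴v⁵)¹⁹ = uv⁴, (u⁴v⁵)²⁰ = v², (u⁴v⁵)²¹ = u⁴, (u⁴v⁵)²² = u³v⁵, (u⁴v⁵)²³ = u²v³, (u⁴v⁵)²⁴ = uv, (u⁴v⁵)²⁵ = v⁶, (u⁴v⁵)²⁶ = u⁴v⁴, (u⁴v⁵)²⁷ = u³v², (u⁴v⁵)²⁸ = u², (u⁴v⁵)²⁹ = uv⁵, (u⁴v⁵)³⁰ = v³, (u⁴v⁵)³¹ = u⁴v, (u⁴v⁵)³² = u³v⁶, (u⁴v⁵)³³ = u²v⁴, (u⁴v⁵)³⁴ = uv², (u⁴v⁵)³⁵ = e.
The smallest positive k with (u⁴v⁵)ᵏ = e is 35.

Answer: 35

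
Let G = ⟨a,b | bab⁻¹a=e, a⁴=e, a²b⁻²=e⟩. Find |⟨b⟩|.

|⟨b⟩| equals the order of b. Compute successive powers until reaching e:
  b¹ = b, b² = a², b³ = b⁻¹, b⁴ = e.
The smallest positive k with bᵏ = e is 4, so |⟨b⟩| = 4.

Answer: 4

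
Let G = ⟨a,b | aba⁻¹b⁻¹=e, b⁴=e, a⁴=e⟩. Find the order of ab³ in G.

Compute successive powers until reaching e:
  (ab³)¹ = ab³, (ab³)² = a²b², (ab³)³ = a³b, (ab³)⁴ = e.
The smallest positive k with (ab³)ᵏ = e is 4.

Answer: 4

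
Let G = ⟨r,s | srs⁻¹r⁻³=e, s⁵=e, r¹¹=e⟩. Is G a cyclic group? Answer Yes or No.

Every cyclic group is abelian. But r·s = rs while s·r = r³s, so r·s ≠ s·r and G is not abelian. Hence G is not cyclic.

Answer: No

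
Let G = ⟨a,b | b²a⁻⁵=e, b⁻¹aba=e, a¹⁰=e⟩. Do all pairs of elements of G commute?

a·b = ab but b·a = a⁴b⁻¹, so a·b ≠ b·a and G is not abelian.

Answer: No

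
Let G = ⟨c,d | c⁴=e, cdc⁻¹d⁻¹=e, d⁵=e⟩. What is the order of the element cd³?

Compute successive powers until reaching e:
  (cd³)¹ = cd³, (cd³)² = c²d, (cd³)³ = c³d⁴, (cd³)⁴ = d², (cd³)⁵ = c, (cd³)⁶ = c²d³, (cd³)⁷ = c³d, (cd³)⁸ = d⁴, (cd³)⁹ = cd², (cd³)¹⁰ = c², (cd³)¹¹ = c³d³, (cd³)¹² = d, (cd³)¹³ = cd⁴, (cd³)¹⁴ = c²d², (cd³)¹⁵ = c³, (cd³)¹⁶ = d³, (cd³)¹⁷ = cd, (cd³)¹⁸ = c²d⁴, (cd³)¹⁹ = c³d², (cd³)²⁰ = e.
The smallest positive k with (cd³)ᵏ = e is 20.

Answer: 20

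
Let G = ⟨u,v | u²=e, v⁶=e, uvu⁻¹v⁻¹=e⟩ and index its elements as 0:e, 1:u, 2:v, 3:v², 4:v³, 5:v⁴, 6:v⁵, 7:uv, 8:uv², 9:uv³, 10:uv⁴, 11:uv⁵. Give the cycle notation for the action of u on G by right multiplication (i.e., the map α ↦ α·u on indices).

(0 1)(2 7)(3 8)(4 9)(5 10)(6 11)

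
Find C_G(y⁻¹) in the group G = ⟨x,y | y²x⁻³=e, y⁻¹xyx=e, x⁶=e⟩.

⟨y⁻¹⟩ ⊆ C_G(y⁻¹) since powers of y⁻¹ commute with y⁻¹; so |C_G(y⁻¹)| ≥ |⟨y⁻¹⟩| = 4.
By orbit–stabilizer, |C_G(y⁻¹)| = |G| / |conj. class of y⁻¹| = 12 / 3 = 4.
The 4 elements commuting with y⁻¹ are {e, x³, y, y⁻¹}.

Answer: {e, x³, y, y⁻¹}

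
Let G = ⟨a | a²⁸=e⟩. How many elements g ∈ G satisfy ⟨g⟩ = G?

G is cyclic of order 28. An element generates G iff its order is 28, and a cyclic group of order 28 has exactly φ(28) = 12 such elements.

Answer: 12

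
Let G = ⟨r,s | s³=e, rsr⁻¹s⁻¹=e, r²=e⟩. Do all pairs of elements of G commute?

Each pair of generators commutes: r·s = rs = s·r. Since the generators pairwise commute, every element of G commutes with every other, so G is abelian.

Answer: Yes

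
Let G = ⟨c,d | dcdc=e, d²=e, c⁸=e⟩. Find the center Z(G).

An element z ∈ Z(G) iff z commutes with every generator.
For example c⁴ is central: (c⁴)·c = c⁵ = c·(c⁴); (c⁴)·d = c⁴d = d·(c⁴).
Whereas c ∉ Z(G) since c·d = cd ≠ c⁷d = d·c.
Checking each of the 16 elements this way gives Z(G) = {e, c⁴}, of order 2.

Answer: {e, c⁴}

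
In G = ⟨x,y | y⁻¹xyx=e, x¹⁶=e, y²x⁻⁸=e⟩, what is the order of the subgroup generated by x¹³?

|⟨x¹³⟩| equals the order of x¹³. Compute successive powers until reaching e:
  (x¹³)¹ = x¹³, (x¹³)² = x¹⁰, (x¹³)³ = x⁷, (x¹³)⁴ = x⁴, (x¹³)⁵ = x, (x¹³)⁶ = x¹⁴, (x¹³)⁷ = x¹¹, (x¹³)⁸ = x⁸, (x¹³)⁹ = x⁵, (x¹³)¹⁰ = x², (x¹³)¹¹ = x¹⁵, (x¹³)¹² = x¹², (x¹³)¹³ = x⁹, (x¹³)¹⁴ = x⁶, (x¹³)¹⁵ = x³, (x¹³)¹⁶ = e.
The smallest positive k with (x¹³)ᵏ = e is 16, so |⟨x¹³⟩| = 16.

Answer: 16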